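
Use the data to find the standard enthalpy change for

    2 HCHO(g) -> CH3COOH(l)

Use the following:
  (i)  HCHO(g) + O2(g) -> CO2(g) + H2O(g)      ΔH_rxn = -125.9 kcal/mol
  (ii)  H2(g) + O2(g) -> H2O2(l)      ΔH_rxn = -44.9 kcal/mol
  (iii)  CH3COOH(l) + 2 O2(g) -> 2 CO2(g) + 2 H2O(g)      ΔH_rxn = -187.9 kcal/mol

(i) × 2: (2)·(-125.9) = -251.8 kcal/mol
(ii): not needed.
(iii) reversed: +187.9 kcal/mol
ΔH_rxn = (2)·(-125.9) + (-1)·(-187.9) = -63.9 kcal/mol

ΔH_rxn = -63.9 kcal/mol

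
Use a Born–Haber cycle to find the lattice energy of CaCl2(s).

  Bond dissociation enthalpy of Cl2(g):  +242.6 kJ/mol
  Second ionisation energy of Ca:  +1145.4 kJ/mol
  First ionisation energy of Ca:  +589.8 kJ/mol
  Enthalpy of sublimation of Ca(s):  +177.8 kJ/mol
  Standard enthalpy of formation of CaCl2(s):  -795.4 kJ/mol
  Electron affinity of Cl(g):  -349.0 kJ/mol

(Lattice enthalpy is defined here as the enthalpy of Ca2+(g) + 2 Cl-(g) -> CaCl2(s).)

U = -2253.0 kJ/mol

ΔHf° = 1·ΔHsub + 1·(ΣIE) + 1·D(Cl2) + 2·EA + U
-795.4 = 1·(+177.8) + 1·(+1735.2) + 1·(+242.6) + 2·(-349.0) + U
U = -795.4 − (+1457.6) = -2253.0 kJ/mol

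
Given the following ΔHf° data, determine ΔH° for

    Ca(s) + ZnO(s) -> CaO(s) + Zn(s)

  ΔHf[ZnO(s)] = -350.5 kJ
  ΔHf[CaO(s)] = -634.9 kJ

Products: 1·(-634.9) + 1·(+0.0) = -634.9
Reactants: 1·(+0.0) + 1·(-350.5) = -350.5
ΔH° = (-634.9) − (-350.5) = -284.4 kJ

ΔH° = -284.4 kJ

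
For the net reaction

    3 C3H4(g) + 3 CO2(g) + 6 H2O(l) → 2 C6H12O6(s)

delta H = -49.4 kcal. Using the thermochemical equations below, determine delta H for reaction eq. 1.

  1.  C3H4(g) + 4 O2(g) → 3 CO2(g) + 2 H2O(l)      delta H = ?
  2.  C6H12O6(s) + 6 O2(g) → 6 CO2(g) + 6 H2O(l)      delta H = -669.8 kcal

delta H = -463.0 kcal

eq. 1 × 3 (scale by 3 for the 3 C3H4(g)): contributes 3·x
eq. 2 reversed and × 2 (reverse to put C6H12O6(s) on the product side; scale by 2 for the 2 C6H12O6(s)): (-2)·(-669.8) = +1339.6 kcal
-49.4 = (+1339.6) + 3·x
x = (-49.4 − (+1339.6)) / (3) = -463.0 kcal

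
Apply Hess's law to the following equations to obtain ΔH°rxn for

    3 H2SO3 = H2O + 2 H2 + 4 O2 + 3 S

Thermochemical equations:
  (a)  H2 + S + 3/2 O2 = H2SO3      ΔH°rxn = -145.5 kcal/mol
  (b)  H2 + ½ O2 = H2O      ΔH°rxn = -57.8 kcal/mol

(a) reversed and × 3 (reverse to put H2SO3 on the reactant side; scale by 3 for the 3 H2SO3): (-3)·(-145.5) = +436.5 kcal/mol
(b) as written (H2O already on the product side): -57.8 kcal/mol
ΔH°rxn = (-3)·(-145.5) + (1)·(-57.8) = 378.7 kcal/mol

ΔH°rxn = 378.7 kcal/mol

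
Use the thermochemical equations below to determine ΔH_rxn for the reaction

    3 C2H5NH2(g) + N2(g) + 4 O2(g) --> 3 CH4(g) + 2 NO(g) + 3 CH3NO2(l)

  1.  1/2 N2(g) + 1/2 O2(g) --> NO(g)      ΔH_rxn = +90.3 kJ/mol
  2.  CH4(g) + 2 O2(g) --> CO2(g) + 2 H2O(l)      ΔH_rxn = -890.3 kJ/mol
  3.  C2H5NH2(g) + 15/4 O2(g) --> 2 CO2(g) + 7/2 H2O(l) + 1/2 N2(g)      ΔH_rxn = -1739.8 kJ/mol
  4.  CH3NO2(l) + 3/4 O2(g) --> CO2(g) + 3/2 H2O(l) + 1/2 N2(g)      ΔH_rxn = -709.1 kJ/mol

ΔH_rxn = -240.6 kJ/mol

eq. 1 × 2: (2)·(+90.3) = +180.6 kJ/mol
eq. 2 reversed and × 3: (-3)·(-890.3) = +2670.9 kJ/mol
eq. 3 × 3: (3)·(-1739.8) = -5219.4 kJ/mol
eq. 4 reversed and × 3: (-3)·(-709.1) = +2127.3 kJ/mol
ΔH_rxn = (+180.6) + (+2670.9) + (-5219.4) + (+2127.3) = -240.6 kJ/mol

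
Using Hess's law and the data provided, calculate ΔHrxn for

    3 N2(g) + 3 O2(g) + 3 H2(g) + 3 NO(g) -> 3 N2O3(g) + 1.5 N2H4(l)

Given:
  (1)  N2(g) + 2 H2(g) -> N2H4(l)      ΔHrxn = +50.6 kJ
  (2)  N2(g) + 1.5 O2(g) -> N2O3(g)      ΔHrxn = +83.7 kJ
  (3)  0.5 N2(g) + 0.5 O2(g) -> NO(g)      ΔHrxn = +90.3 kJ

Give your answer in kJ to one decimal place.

(1) × 3/2 (×3/2 to match 3/2 N2H4(l) in the target): (3/2)·(+50.6) = +75.9 kJ
(2) × 3 (×3 to match 3 N2O3(g) in the target): (3)·(+83.7) = +251.1 kJ
(3) reversed and × 3 (reverse to put NO(g) on the reactant side; ×3 to match 3 NO(g) in the target): (-3)·(+90.3) = -270.9 kJ
Combining the equations, ΔHrxn = (3/2)·(+50.6) + (3)·(+83.7) + (-3)·(+90.3) = 56.1 kJ

ΔHrxn = 56.1 kJ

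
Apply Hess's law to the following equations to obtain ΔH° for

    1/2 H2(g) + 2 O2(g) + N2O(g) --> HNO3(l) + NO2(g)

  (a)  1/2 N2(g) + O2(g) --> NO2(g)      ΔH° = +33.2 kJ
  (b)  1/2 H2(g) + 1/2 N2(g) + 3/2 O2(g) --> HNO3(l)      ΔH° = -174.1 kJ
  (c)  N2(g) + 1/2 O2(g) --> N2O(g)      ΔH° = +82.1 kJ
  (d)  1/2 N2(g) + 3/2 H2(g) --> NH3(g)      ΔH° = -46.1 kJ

ΔH° = -223.0 kJ

(a) as written: +33.2 kJ
(b) as written: -174.1 kJ
(c) reversed: -82.1 kJ
(d): not needed.
Combining the equations, ΔH° = (1)·(+33.2) + (1)·(-174.1) + (-1)·(+82.1) = -223.0 kJ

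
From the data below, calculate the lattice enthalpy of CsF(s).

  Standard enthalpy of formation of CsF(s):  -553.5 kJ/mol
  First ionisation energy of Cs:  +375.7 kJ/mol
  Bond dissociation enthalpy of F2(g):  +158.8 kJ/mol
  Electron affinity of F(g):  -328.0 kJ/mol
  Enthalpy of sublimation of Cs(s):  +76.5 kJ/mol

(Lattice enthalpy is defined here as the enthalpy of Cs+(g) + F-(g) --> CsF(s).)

ΔHf° = 1·ΔHsub + 1·(ΣIE) + 1/2·D(F2) + 1·EA + U
-553.5 = 1·(+76.5) + 1·(+375.7) + 1/2·(+158.8) + 1·(-328.0) + U
U = -553.5 − (+203.6) = -757.1 kJ/mol

U = -757.1 kJ/mol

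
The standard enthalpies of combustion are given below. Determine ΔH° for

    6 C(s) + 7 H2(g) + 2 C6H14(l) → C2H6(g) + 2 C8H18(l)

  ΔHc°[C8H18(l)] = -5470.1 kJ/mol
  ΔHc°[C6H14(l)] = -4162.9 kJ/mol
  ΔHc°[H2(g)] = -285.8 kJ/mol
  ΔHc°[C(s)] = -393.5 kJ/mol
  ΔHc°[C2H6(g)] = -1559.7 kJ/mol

Using ΔH = Σ nΔHc°(reactants) − Σ nΔHc°(products):
= [6·(-393.5) + 7·(-285.8) + 2·(-4162.9)] − [1·(-1559.7) + 2·(-5470.1)]
= -187.5 kJ/mol

ΔH° = -187.5 kJ/mol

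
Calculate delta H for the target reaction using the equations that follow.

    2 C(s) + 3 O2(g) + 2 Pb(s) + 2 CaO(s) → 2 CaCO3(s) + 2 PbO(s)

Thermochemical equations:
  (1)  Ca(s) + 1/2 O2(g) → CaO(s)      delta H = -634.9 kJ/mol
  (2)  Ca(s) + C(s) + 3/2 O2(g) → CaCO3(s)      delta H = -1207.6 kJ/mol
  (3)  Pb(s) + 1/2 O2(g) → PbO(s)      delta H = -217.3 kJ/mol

(1) reversed and × 2 (reverse to put CaO(s) on the reactant side; ×2 to match 2 CaO(s) in the target): (-2)·(-634.9) = +1269.8 kJ/mol
(2) × 2 (×2 to match 2 CaCO3(s) in the target): (2)·(-1207.6) = -2415.2 kJ/mol
(3) × 2 (scale by 2 for the 2 PbO(s)): (2)·(-217.3) = -434.6 kJ/mol
Since enthalpy is a state function, delta H = (+1269.8) + (-2415.2) + (-434.6) = -1580.0 kJ/mol

delta H = -1580.0 kJ/mol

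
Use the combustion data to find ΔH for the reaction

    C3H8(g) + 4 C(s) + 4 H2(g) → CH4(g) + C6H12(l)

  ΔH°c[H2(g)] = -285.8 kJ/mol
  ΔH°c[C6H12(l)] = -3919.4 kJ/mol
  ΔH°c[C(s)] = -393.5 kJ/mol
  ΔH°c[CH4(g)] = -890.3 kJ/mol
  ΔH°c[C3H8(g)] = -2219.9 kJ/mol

ΔH = -127.4 kJ/mol

Using ΔH = Σ nΔHc°(reactants) − Σ nΔHc°(products):
= [1·(-2219.9) + 4·(-393.5) + 4·(-285.8)] − [1·(-890.3) + 1·(-3919.4)]
= -127.4 kJ/mol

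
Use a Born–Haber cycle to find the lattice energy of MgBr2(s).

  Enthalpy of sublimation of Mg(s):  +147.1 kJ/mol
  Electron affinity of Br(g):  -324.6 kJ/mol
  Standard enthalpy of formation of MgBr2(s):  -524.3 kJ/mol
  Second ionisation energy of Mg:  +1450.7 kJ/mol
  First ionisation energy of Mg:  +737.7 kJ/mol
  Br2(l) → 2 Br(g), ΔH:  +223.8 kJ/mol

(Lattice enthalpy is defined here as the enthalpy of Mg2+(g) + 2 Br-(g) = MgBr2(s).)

U = -2434.4 kJ/mol

ΔHf° = 1·ΔHsub + 1·(ΣIE) + 1·D(Br2) + 2·EA + U
-524.3 = 1·(+147.1) + 1·(+2188.4) + 1·(+223.8) + 2·(-324.6) + U
U = -524.3 − (+1910.1) = -2434.4 kJ/mol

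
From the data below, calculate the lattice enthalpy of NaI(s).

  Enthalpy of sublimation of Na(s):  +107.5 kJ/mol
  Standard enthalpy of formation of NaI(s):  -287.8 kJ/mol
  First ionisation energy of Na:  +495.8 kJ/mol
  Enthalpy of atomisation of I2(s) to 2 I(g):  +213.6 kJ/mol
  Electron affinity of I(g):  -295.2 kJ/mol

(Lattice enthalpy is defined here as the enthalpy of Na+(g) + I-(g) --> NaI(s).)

U = -702.7 kJ/mol

ΔHf° = 1·ΔHsub + 1·(ΣIE) + 1/2·D(I2) + 1·EA + U
-287.8 = 1·(+107.5) + 1·(+495.8) + 1/2·(+213.6) + 1·(-295.2) + U
U = -287.8 − (+414.9) = -702.7 kJ/mol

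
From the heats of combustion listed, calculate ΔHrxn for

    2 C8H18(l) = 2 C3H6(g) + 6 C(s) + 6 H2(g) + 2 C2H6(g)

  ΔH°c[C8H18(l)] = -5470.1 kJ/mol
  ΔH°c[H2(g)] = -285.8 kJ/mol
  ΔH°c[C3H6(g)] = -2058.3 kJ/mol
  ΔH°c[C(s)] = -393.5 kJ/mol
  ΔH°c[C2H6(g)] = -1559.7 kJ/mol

Using ΔH = Σ nΔHc°(reactants) − Σ nΔHc°(products):
= [2·(-5470.1)] − [2·(-2058.3) + 6·(-393.5) + 6·(-285.8) + 2·(-1559.7)]
= 371.6 kJ/mol

ΔHrxn = 371.6 kJ/mol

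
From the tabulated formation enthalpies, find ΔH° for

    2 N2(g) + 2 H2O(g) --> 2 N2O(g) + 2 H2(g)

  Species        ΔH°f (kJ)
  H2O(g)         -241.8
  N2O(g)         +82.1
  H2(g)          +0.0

ΔH°rxn = Σ nΔHf°(products) − Σ nΔHf°(reactants).
Products: 2·(+82.1) + 2·(+0.0) = +164.2
Reactants: 2·(+0.0) + 2·(-241.8) = -483.6
ΔH° = (+164.2) − (-483.6) = 647.8 kJ

ΔH° = 647.8 kJ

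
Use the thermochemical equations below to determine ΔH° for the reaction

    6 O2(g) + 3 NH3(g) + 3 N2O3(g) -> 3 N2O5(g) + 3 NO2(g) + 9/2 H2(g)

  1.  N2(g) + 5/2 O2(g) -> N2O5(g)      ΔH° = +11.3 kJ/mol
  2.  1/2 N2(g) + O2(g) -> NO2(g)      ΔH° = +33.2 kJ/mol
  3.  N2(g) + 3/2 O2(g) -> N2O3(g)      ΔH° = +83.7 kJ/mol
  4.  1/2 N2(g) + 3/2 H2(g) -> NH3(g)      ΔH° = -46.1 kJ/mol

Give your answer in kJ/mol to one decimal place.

ΔH° = 20.7 kJ/mol

eq. 1 × 3 (scale by 3 for the 3 N2O5(g)): (3)·(+11.3) = +33.9 kJ/mol
eq. 2 × 3 (×3 to match 3 NO2(g) in the target): (3)·(+33.2) = +99.6 kJ/mol
eq. 3 reversed and × 3 (N2O3(g) must end up as a reactant; ×3 to match 3 N2O3(g) in the target): (-3)·(+83.7) = -251.1 kJ/mol
eq. 4 reversed and × 3 (NH3(g) must end up as a reactant; scale by 3 for the 3 NH3(g)): (-3)·(-46.1) = +138.3 kJ/mol
Since enthalpy is a state function, ΔH° = (3)·(+11.3) + (3)·(+33.2) + (-3)·(+83.7) + (-3)·(-46.1) = 20.7 kJ/mol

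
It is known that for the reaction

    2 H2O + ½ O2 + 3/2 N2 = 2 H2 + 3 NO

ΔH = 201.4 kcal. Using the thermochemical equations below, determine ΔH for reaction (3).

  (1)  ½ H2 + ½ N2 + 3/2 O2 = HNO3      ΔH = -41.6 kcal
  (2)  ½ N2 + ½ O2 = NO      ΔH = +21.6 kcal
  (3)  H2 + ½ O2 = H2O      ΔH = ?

(1): not needed (HNO3 appears nowhere else).
(2) × 3 (×3 to match 3 NO in the target): (3)·(+21.6) = +64.8 kcal
(3) reversed and × 2 (H2O must end up as a reactant; ×2 to match 2 H2O in the target): contributes −2·x
+201.4 = (+64.8) − 2·x
x = (+201.4 − (+64.8)) / (-2) = -68.3 kcal

ΔH = -68.3 kcal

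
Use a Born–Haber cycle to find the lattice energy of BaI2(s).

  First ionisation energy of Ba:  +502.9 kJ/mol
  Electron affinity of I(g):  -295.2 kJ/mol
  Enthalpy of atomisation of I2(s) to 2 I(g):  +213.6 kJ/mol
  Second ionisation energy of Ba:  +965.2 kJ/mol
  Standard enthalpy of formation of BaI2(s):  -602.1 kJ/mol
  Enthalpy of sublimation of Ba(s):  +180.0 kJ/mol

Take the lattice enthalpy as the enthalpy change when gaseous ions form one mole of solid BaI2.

U = -1873.4 kJ/mol

ΔHf° = 1·ΔHsub + 1·(ΣIE) + 1·D(I2) + 2·EA + U
-602.1 = 1·(+180.0) + 1·(+1468.1) + 1·(+213.6) + 2·(-295.2) + U
U = -602.1 − (+1271.3) = -1873.4 kJ/mol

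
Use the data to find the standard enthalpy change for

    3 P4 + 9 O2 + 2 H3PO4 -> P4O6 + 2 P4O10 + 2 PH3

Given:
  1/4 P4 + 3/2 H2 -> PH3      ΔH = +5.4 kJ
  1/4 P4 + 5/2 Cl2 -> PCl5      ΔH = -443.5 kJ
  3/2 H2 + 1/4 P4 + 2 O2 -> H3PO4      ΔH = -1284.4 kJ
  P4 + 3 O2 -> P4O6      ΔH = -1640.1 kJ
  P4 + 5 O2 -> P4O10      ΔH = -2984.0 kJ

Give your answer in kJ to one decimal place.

ΔH = -5028.5 kJ

equation 1 × 2 (×2 to match 2 PH3 in the target): (2)·(+5.4) = +10.8 kJ
equation 2: not needed (PCl5 appears nowhere else).
equation 3 reversed and × 2 (H3PO4 must end up as a reactant; ×2 to match 2 H3PO4 in the target): (-2)·(-1284.4) = +2568.8 kJ
equation 4 as written (P4O6 already on the product side): -1640.1 kJ
equation 5 × 2 (scale by 2 for the 2 P4O10): (2)·(-2984.0) = -5968.0 kJ
ΔH = (+10.8) + (+2568.8) + (-1640.1) + (-5968.0) = -5028.5 kJ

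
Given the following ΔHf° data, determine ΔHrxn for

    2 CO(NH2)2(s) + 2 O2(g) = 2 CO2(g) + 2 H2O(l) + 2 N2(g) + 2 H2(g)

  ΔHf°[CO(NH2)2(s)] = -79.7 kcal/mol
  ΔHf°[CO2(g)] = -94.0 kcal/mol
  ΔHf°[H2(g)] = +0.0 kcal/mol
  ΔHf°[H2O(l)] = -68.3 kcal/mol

Products: 2·(-94.0) + 2·(-68.3) + 2·(+0.0) + 2·(+0.0) = -324.6
Reactants: 2·(-79.7) + 2·(+0.0) = -159.4
ΔHrxn = (-324.6) − (-159.4) = -165.2 kcal/mol

ΔHrxn = -165.2 kcal/mol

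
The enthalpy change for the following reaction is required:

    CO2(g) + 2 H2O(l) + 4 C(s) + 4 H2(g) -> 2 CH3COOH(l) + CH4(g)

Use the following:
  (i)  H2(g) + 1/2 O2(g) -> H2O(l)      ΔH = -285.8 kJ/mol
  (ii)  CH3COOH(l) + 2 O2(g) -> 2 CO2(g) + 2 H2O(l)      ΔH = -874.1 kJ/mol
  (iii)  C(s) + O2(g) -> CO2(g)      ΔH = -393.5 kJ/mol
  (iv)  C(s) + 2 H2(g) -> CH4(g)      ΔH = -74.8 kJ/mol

ΔH = -78.7 kJ/mol

(i) × 2: (2)·(-285.8) = -571.6 kJ/mol
(ii) reversed and × 2: (-2)·(-874.1) = +1748.2 kJ/mol
(iii) × 3: (3)·(-393.5) = -1180.5 kJ/mol
(iv) as written: -74.8 kJ/mol
Since enthalpy is a state function, ΔH = (2)·(-285.8) + (-2)·(-874.1) + (3)·(-393.5) + (1)·(-74.8) = -78.7 kJ/mol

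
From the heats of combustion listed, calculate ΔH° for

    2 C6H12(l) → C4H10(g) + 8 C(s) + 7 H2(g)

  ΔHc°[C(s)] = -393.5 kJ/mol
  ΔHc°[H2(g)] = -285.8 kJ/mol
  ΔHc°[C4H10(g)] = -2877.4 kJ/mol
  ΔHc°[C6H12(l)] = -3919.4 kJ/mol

ΔH° = 187.2 kJ/mol

Using ΔH = Σ nΔHc°(reactants) − Σ nΔHc°(products):
= [2·(-3919.4)] − [1·(-2877.4) + 8·(-393.5) + 7·(-285.8)]
= 187.2 kJ/mol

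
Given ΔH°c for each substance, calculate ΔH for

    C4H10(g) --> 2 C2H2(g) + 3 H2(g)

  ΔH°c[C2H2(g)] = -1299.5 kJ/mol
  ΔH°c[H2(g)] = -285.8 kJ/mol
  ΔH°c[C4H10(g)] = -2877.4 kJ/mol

With combustion enthalpies, reactants minus products:
= [1·(-2877.4)] − [2·(-1299.5) + 3·(-285.8)]
= 579.0 kJ/mol

ΔH = 579.0 kJ/mol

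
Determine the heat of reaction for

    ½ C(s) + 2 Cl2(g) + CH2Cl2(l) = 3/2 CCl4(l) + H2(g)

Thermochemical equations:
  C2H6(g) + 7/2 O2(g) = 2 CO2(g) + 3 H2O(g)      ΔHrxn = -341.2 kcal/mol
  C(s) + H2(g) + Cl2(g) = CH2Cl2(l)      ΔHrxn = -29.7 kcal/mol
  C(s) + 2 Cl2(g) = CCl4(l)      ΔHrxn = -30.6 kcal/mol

equation 1: not needed (H2O(g) appears nowhere else).
equation 2 reversed (reverse to put CH2Cl2(l) on the reactant side): +29.7 kcal/mol
equation 3 × 3/2 (×3/2 to match 3/2 CCl4(l) in the target): (3/2)·(-30.6) = -45.9 kcal/mol
By Hess's law, ΔHrxn = (-1)·(-29.7) + (3/2)·(-30.6) = -16.2 kcal/mol

ΔHrxn = -16.2 kcal/mol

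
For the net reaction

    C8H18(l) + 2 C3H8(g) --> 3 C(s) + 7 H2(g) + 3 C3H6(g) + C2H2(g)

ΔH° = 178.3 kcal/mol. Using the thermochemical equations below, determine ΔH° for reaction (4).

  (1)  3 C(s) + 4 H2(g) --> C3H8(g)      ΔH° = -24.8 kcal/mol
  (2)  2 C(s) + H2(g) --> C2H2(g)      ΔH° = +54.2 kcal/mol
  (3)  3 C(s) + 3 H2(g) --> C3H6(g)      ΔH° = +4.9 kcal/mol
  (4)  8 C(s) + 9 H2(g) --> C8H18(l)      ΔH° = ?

(1) reversed and × 2: (-2)·(-24.8) = +49.6 kcal/mol
(2) as written: +54.2 kcal/mol
(3) × 3: (3)·(+4.9) = +14.7 kcal/mol
(4) reversed: contributes −x
+178.3 = (+49.6) + (+54.2) + (+14.7) − x
x = (+178.3 − (+118.5)) / (-1) = -59.8 kcal/mol

ΔH° = -59.8 kcal/mol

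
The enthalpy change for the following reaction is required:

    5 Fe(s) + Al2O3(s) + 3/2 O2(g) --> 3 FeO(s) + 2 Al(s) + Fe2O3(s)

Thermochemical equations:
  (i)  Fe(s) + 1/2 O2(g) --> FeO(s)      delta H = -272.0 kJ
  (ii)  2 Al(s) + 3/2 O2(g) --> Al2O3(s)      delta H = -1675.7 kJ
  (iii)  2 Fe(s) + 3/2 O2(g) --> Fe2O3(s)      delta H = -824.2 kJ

delta H = 35.5 kJ

(i) × 3 (×3 to match 3 FeO(s) in the target): (3)·(-272.0) = -816.0 kJ
(ii) reversed (reverse to put Al2O3(s) on the reactant side): +1675.7 kJ
(iii) as written (Fe2O3(s) already on the product side): -824.2 kJ
delta H = (-816.0) + (+1675.7) + (-824.2) = 35.5 kJ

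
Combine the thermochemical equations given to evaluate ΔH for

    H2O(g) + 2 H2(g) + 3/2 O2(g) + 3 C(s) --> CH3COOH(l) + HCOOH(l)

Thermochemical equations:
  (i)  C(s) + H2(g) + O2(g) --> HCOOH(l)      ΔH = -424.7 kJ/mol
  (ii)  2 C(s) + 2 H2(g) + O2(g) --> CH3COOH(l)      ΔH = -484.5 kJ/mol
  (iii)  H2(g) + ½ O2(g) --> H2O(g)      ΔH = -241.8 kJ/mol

(i) as written (HCOOH(l) already on the product side): -424.7 kJ/mol
(ii) as written (CH3COOH(l) already on the product side): -484.5 kJ/mol
(iii) reversed (H2O(g) must end up as a reactant): +241.8 kJ/mol
Summing the manipulated equations, ΔH = (1)·(-424.7) + (1)·(-484.5) + (-1)·(-241.8) = -667.4 kJ/mol

ΔH = -667.4 kJ/mol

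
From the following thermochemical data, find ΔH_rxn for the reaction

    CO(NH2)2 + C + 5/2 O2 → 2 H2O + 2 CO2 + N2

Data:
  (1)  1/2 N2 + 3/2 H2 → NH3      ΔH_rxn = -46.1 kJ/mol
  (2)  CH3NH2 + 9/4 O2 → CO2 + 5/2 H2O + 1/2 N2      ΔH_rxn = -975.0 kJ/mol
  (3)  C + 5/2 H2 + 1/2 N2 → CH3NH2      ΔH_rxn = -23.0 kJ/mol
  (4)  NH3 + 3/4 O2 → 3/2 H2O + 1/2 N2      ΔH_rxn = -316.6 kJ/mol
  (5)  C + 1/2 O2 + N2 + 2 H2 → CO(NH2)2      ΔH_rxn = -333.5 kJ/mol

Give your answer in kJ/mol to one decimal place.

ΔH_rxn = -937.1 kJ/mol

(1) reversed and × 2: (-2)·(-46.1) = +92.2 kJ/mol
(2) × 2: (2)·(-975.0) = -1950.0 kJ/mol
(3) × 2: (2)·(-23.0) = -46.0 kJ/mol
(4) reversed and × 2: (-2)·(-316.6) = +633.2 kJ/mol
(5) reversed: +333.5 kJ/mol
ΔH_rxn = (-2)·(-46.1) + (2)·(-975.0) + (2)·(-23.0) + (-2)·(-316.6) + (-1)·(-333.5) = -937.1 kJ/mol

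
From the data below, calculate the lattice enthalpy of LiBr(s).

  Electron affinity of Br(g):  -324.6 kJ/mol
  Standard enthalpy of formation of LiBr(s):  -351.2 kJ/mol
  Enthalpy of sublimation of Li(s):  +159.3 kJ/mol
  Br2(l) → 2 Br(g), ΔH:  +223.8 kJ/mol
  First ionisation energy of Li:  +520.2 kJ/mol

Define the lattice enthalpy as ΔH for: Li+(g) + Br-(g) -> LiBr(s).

U = -818.0 kJ/mol

ΔHf° = 1·ΔHsub + 1·(ΣIE) + 1/2·D(Br2) + 1·EA + U
-351.2 = 1·(+159.3) + 1·(+520.2) + 1/2·(+223.8) + 1·(-324.6) + U
U = -351.2 − (+466.8) = -818.0 kJ/mol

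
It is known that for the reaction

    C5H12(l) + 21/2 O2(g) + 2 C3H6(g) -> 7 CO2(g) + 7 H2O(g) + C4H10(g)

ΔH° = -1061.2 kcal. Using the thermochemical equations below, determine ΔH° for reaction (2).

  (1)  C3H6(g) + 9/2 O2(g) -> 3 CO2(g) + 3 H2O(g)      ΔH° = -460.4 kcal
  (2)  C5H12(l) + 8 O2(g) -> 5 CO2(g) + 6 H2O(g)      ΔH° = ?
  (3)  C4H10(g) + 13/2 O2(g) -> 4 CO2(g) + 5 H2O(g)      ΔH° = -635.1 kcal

(1) × 2: (2)·(-460.4) = -920.8 kcal
(2) as written: contributes x
(3) reversed: +635.1 kcal
-1061.2 = (-920.8) + (+635.1) + x
x = (-1061.2 − (-285.7)) / (1) = -775.5 kcal

ΔH° = -775.5 kcal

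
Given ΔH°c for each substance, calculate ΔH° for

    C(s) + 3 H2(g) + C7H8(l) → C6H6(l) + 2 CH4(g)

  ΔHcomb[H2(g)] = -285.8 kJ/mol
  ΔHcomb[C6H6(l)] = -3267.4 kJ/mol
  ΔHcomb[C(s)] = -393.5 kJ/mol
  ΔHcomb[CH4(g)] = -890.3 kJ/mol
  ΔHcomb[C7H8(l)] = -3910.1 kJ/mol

Using ΔH = Σ nΔHc°(reactants) − Σ nΔHc°(products):
= [1·(-393.5) + 3·(-285.8) + 1·(-3910.1)] − [1·(-3267.4) + 2·(-890.3)]
= -113.0 kJ/mol

ΔH° = -113.0 kJ/mol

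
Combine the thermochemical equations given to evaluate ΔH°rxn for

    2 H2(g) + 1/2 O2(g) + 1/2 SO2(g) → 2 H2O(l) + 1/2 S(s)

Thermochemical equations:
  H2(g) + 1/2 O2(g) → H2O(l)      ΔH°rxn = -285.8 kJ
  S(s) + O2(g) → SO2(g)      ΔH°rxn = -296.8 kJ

ΔH°rxn = -423.2 kJ

equation 1 × 2 (×2 to match 2 H2O(l) in the target): (2)·(-285.8) = -571.6 kJ
equation 2 reversed and × 1/2 (SO2(g) must end up as a reactant; ×1/2 to match 1/2 SO2(g) in the target): (-1/2)·(-296.8) = +148.4 kJ
Summing the manipulated equations, ΔH°rxn = (2)·(-285.8) + (-1/2)·(-296.8) = -423.2 kJ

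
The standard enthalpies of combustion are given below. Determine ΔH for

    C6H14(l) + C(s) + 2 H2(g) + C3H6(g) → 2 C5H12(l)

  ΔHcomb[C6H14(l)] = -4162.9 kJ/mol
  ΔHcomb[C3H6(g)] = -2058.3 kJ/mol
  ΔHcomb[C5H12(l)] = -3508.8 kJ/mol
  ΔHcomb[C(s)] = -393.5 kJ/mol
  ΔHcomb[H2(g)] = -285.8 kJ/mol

Using ΔH = Σ nΔHc°(reactants) − Σ nΔHc°(products):
= [1·(-4162.9) + 1·(-393.5) + 2·(-285.8) + 1·(-2058.3)] − [2·(-3508.8)]
= -168.7 kJ/mol

ΔH = -168.7 kJ/mol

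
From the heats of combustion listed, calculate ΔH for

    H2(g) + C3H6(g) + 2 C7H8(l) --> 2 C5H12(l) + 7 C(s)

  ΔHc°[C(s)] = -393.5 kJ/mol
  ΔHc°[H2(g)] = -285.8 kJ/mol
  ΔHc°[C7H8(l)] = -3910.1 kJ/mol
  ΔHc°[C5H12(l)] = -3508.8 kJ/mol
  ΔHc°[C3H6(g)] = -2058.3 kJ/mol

ΔH = -392.2 kJ/mol

Using ΔH = Σ nΔHc°(reactants) − Σ nΔHc°(products):
= [1·(-285.8) + 1·(-2058.3) + 2·(-3910.1)] − [2·(-3508.8) + 7·(-393.5)]
= -392.2 kJ/mol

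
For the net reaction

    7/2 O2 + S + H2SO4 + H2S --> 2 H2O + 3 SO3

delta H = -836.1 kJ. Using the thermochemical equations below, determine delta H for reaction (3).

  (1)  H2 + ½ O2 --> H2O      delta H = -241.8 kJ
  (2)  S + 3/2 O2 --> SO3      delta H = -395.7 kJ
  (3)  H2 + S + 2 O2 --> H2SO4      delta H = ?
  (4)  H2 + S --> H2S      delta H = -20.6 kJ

delta H = -814.0 kJ

(1) × 2: (2)·(-241.8) = -483.6 kJ
(2) × 3: (3)·(-395.7) = -1187.1 kJ
(3) reversed: contributes −x
(4) reversed: +20.6 kJ
-836.1 = (-483.6) + (-1187.1) + (+20.6) − x
x = (-836.1 − (-1650.1)) / (-1) = -814.0 kJ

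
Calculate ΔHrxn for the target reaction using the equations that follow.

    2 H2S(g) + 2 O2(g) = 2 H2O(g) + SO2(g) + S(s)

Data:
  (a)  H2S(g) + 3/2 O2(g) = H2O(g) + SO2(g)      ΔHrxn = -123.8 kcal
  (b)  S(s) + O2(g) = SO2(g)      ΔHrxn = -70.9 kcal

(a) × 2 (×2 to match 2 H2S(g) in the target): (2)·(-123.8) = -247.6 kcal
(b) reversed (S(s) must end up as a product): +70.9 kcal
Since enthalpy is a state function, ΔHrxn = (2)·(-123.8) + (-1)·(-70.9) = -176.7 kcal

ΔHrxn = -176.7 kcal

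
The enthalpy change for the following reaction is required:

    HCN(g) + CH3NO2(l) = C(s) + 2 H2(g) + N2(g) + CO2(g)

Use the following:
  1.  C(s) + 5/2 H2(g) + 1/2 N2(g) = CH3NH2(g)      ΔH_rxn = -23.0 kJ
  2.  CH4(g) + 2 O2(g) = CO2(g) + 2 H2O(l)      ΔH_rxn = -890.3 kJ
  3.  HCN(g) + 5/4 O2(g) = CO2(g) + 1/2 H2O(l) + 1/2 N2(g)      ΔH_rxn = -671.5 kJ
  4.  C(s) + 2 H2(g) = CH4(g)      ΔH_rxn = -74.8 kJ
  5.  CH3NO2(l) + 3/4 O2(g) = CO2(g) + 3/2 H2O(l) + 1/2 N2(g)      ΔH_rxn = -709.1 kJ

eq. 1: not needed (CH3NH2(g) appears nowhere else).
eq. 2 reversed: +890.3 kJ
eq. 3 as written (HCN(g) already on the reactant side): -671.5 kJ
eq. 4 reversed: +74.8 kJ
eq. 5 as written (CH3NO2(l) already on the reactant side): -709.1 kJ
Combining the equations, ΔH_rxn = (-1)·(-890.3) + (1)·(-671.5) + (-1)·(-74.8) + (1)·(-709.1) = -415.5 kJ

ΔH_rxn = -415.5 kJ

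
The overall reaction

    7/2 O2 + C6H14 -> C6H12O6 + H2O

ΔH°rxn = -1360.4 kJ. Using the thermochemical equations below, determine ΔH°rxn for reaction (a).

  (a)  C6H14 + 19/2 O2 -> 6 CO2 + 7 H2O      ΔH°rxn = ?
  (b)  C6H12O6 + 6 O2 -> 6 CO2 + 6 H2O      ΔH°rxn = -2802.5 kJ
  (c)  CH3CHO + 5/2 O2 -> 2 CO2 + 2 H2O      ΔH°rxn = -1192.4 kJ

(a) as written (C6H14 already on the reactant side): contributes x
(b) reversed (C6H12O6 must end up as a product): +2802.5 kJ
(c): not needed (CH3CHO appears nowhere else).
-1360.4 = (+2802.5) + x
x = (-1360.4 − (+2802.5)) / (1) = -4162.9 kJ

ΔH°rxn = -4162.9 kJ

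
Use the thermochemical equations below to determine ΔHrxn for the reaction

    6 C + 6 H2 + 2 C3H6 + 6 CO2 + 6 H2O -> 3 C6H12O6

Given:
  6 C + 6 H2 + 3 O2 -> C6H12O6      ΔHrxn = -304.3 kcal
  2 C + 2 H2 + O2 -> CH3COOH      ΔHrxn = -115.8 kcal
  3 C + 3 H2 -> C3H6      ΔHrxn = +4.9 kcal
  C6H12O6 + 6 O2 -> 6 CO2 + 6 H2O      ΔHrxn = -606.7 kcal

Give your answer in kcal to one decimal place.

equation 1 × 2: (2)·(-304.3) = -608.6 kcal
equation 2: not needed.
equation 3 reversed and × 2: (-2)·(+4.9) = -9.8 kcal
equation 4 reversed: +606.7 kcal
ΔHrxn = (-608.6) + (-9.8) + (+606.7) = -11.7 kcal

ΔHrxn = -11.7 kcal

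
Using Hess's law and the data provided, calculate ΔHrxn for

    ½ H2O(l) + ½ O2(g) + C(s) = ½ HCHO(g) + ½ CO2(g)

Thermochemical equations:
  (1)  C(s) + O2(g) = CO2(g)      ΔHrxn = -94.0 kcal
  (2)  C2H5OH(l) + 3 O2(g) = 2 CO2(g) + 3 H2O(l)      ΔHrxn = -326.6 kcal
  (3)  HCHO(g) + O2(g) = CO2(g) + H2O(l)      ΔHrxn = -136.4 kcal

ΔHrxn = -25.8 kcal

(1) as written (C(s) already on the reactant side): -94.0 kcal
(2): not needed (C2H5OH(l) appears nowhere else).
(3) reversed and × 1/2 (reverse to put HCHO(g) on the product side; ×1/2 to match 1/2 HCHO(g) in the target): (-1/2)·(-136.4) = +68.2 kcal
ΔHrxn = (-94.0) + (+68.2) = -25.8 kcal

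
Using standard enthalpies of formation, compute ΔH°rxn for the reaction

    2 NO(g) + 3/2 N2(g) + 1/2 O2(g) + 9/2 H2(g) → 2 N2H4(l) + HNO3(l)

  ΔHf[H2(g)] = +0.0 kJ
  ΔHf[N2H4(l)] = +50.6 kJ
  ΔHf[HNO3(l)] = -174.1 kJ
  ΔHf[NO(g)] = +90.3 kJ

Products: 2·(+50.6) + 1·(-174.1) = -72.9
Reactants: 2·(+90.3) + 3/2·(+0.0) + 1/2·(+0.0) + 9/2·(+0.0) = +180.6
ΔH°rxn = (-72.9) − (+180.6) = -253.5 kJ

ΔH°rxn = -253.5 kJ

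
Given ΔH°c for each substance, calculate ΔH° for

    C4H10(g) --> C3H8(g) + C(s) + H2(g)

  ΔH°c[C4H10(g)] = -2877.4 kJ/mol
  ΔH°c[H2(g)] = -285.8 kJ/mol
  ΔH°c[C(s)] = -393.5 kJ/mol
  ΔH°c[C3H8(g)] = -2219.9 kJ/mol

With combustion enthalpies, reactants minus products:
= [1·(-2877.4)] − [1·(-2219.9) + 1·(-393.5) + 1·(-285.8)]
= 21.8 kJ/mol

ΔH° = 21.8 kJ/mol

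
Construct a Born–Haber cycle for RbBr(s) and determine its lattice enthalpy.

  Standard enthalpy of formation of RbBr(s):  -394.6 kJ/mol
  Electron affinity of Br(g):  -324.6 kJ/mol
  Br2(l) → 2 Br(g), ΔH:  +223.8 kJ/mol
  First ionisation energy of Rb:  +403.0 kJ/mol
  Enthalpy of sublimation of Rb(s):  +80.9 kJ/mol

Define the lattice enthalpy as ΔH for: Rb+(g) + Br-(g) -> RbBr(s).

U = -665.8 kJ/mol

ΔHf° = 1·ΔHsub + 1·(ΣIE) + 1/2·D(Br2) + 1·EA + U
-394.6 = 1·(+80.9) + 1·(+403.0) + 1/2·(+223.8) + 1·(-324.6) + U
U = -394.6 − (+271.2) = -665.8 kJ/mol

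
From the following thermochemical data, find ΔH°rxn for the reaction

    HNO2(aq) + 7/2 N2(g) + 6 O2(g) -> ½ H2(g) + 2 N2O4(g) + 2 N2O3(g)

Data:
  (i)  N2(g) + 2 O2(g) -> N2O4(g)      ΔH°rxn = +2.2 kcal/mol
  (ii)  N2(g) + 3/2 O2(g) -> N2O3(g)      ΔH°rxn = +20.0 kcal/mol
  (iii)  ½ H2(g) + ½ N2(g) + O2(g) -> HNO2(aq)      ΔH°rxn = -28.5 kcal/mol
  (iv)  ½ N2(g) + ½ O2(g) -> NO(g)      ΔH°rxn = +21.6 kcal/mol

(i) × 2: (2)·(+2.2) = +4.4 kcal/mol
(ii) × 2: (2)·(+20.0) = +40.0 kcal/mol
(iii) reversed: +28.5 kcal/mol
(iv): not needed.
By Hess's law, ΔH°rxn = (2)·(+2.2) + (2)·(+20.0) + (-1)·(-28.5) = 72.9 kcal/mol

ΔH°rxn = 72.9 kcal/mol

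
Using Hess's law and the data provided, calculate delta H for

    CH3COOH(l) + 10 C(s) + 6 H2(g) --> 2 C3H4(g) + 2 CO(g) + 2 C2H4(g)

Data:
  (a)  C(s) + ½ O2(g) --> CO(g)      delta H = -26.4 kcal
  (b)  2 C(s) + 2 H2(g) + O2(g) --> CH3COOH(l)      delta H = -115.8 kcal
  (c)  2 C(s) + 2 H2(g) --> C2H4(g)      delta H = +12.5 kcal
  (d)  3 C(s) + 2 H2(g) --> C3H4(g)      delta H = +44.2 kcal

(a) × 2: (2)·(-26.4) = -52.8 kcal
(b) reversed: +115.8 kcal
(c) × 2: (2)·(+12.5) = +25.0 kcal
(d) × 2: (2)·(+44.2) = +88.4 kcal
By Hess's law, delta H = (2)·(-26.4) + (-1)·(-115.8) + (2)·(+12.5) + (2)·(+44.2) = 176.4 kcal

delta H = 176.4 kcal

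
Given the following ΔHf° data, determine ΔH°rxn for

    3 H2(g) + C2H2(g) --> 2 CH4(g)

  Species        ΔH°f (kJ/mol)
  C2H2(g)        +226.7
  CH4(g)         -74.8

Products: 2·(-74.8) = -149.6
Reactants: 3·(+0.0) + 1·(+226.7) = +226.7
ΔH°rxn = (-149.6) − (+226.7) = -376.3 kJ/mol

ΔH°rxn = -376.3 kJ/mol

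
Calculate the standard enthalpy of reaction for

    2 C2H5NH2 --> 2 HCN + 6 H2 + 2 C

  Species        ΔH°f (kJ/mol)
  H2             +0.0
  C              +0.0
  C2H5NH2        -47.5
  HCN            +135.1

Products: 2·(+135.1) + 6·(+0.0) + 2·(+0.0) = +270.2
Reactants: 2·(-47.5) = -95.0
ΔH° = (+270.2) − (-95.0) = 365.2 kJ/mol

ΔH° = 365.2 kJ/mol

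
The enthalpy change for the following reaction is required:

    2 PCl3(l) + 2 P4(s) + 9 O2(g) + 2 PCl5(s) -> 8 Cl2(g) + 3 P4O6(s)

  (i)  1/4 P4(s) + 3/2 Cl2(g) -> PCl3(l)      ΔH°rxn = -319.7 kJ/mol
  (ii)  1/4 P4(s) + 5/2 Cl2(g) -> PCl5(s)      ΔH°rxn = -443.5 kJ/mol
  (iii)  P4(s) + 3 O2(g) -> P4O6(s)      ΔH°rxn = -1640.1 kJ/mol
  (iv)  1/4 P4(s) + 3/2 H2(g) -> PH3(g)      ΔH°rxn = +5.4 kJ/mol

(i) reversed and × 2 (reverse to put PCl3(l) on the reactant side; ×2 to match 2 PCl3(l) in the target): (-2)·(-319.7) = +639.4 kJ/mol
(ii) reversed and × 2 (PCl5(s) must end up as a reactant; scale by 2 for the 2 PCl5(s)): (-2)·(-443.5) = +887.0 kJ/mol
(iii) × 3 (scale by 3 for the 3 P4O6(s)): (3)·(-1640.1) = -4920.3 kJ/mol
(iv): not needed (H2(g) appears nowhere else).
ΔH°rxn = (+639.4) + (+887.0) + (-4920.3) = -3393.9 kJ/mol

ΔH°rxn = -3393.9 kJ/mol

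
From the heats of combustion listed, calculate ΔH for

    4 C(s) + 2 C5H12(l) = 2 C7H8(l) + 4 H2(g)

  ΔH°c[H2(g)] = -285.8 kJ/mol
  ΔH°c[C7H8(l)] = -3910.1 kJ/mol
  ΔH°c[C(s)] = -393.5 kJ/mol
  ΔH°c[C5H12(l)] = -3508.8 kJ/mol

With combustion enthalpies, reactants minus products:
= [4·(-393.5) + 2·(-3508.8)] − [2·(-3910.1) + 4·(-285.8)]
= 371.8 kJ/mol

ΔH = 371.8 kJ/mol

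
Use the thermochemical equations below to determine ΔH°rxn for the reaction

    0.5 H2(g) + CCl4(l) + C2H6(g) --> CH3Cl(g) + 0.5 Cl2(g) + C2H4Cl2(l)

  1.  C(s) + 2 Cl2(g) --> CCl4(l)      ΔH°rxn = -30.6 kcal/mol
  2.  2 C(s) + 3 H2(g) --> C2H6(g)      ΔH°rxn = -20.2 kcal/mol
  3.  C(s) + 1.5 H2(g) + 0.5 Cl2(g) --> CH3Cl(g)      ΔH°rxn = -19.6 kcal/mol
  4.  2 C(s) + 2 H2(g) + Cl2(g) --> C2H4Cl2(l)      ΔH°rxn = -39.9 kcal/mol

ΔH°rxn = -8.7 kcal/mol

eq. 1 reversed: +30.6 kcal/mol
eq. 2 reversed: +20.2 kcal/mol
eq. 3 as written: -19.6 kcal/mol
eq. 4 as written: -39.9 kcal/mol
ΔH°rxn = (-1)·(-30.6) + (-1)·(-20.2) + (1)·(-19.6) + (1)·(-39.9) = -8.7 kcal/mol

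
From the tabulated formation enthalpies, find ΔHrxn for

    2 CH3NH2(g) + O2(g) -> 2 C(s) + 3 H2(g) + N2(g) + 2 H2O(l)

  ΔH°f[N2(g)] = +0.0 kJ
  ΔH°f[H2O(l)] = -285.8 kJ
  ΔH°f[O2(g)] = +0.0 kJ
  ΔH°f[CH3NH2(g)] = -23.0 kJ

ΔHrxn = -525.6 kJ

Products: 2·(+0.0) + 3·(+0.0) + 1·(+0.0) + 2·(-285.8) = -571.6
Reactants: 2·(-23.0) + 1·(+0.0) = -46.0
ΔHrxn = (-571.6) − (-46.0) = -525.6 kJ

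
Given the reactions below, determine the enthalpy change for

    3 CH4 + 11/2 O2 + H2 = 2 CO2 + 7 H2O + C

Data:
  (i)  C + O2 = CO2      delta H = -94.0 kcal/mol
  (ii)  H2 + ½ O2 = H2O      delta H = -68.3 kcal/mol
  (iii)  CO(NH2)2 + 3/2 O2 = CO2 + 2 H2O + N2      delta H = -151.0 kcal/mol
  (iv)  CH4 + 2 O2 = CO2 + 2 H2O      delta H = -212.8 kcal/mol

delta H = -612.7 kcal/mol

(i) reversed: +94.0 kcal/mol
(ii) as written: -68.3 kcal/mol
(iii): not needed.
(iv) × 3: (3)·(-212.8) = -638.4 kcal/mol
delta H = (-1)·(-94.0) + (1)·(-68.3) + (3)·(-212.8) = -612.7 kcal/mol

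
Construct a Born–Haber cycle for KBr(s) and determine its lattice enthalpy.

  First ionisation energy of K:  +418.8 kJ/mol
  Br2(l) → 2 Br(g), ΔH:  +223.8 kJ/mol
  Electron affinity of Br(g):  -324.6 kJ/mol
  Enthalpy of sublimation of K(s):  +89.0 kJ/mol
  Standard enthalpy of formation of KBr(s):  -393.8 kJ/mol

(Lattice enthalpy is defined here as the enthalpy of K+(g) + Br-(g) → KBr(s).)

U = -688.9 kJ/mol

ΔHf° = 1·ΔHsub + 1·(ΣIE) + 1/2·D(Br2) + 1·EA + U
-393.8 = 1·(+89.0) + 1·(+418.8) + 1/2·(+223.8) + 1·(-324.6) + U
U = -393.8 − (+295.1) = -688.9 kJ/mol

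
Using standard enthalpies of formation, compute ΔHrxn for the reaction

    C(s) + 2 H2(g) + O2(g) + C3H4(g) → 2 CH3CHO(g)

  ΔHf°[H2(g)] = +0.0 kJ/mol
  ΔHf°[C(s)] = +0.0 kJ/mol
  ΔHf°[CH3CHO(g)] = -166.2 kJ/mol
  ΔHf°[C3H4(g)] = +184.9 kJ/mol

ΔHrxn = -517.3 kJ/mol

Products: 2·(-166.2) = -332.4
Reactants: 1·(+0.0) + 2·(+0.0) + 1·(+0.0) + 1·(+184.9) = +184.9
ΔHrxn = (-332.4) − (+184.9) = -517.3 kJ/mol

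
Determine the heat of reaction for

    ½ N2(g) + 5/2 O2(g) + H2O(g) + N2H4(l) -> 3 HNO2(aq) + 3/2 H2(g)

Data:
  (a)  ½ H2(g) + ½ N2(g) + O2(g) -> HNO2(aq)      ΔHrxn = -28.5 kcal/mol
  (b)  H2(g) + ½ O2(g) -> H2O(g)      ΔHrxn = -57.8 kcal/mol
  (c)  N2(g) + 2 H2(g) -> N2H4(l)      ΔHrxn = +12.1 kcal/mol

(a) × 3 (scale by 3 for the 3 HNO2(aq)): (3)·(-28.5) = -85.5 kcal/mol
(b) reversed (reverse to put H2O(g) on the reactant side): +57.8 kcal/mol
(c) reversed (reverse to put N2H4(l) on the reactant side): -12.1 kcal/mol
Combining the equations, ΔHrxn = (3)·(-28.5) + (-1)·(-57.8) + (-1)·(+12.1) = -39.8 kcal/mol

ΔHrxn = -39.8 kcal/mol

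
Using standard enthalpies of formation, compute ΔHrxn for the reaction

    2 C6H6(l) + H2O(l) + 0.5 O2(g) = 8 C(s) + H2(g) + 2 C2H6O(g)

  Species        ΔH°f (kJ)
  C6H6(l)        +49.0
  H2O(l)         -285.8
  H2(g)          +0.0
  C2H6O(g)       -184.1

ΔHrxn = -180.4 kJ

Products: 8·(+0.0) + 1·(+0.0) + 2·(-184.1) = -368.2
Reactants: 2·(+49.0) + 1·(-285.8) + 1/2·(+0.0) = -187.8
ΔHrxn = (-368.2) − (-187.8) = -180.4 kJ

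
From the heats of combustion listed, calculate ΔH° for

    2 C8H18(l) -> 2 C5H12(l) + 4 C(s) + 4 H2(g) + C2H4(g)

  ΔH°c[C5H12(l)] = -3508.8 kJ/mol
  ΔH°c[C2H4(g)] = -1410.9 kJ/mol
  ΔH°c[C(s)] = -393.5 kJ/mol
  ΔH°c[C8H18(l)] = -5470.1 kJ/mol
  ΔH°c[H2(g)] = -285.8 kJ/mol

Using ΔH = Σ nΔHc°(reactants) − Σ nΔHc°(products):
= [2·(-5470.1)] − [2·(-3508.8) + 4·(-393.5) + 4·(-285.8) + 1·(-1410.9)]
= 205.5 kJ/mol

ΔH° = 205.5 kJ/mol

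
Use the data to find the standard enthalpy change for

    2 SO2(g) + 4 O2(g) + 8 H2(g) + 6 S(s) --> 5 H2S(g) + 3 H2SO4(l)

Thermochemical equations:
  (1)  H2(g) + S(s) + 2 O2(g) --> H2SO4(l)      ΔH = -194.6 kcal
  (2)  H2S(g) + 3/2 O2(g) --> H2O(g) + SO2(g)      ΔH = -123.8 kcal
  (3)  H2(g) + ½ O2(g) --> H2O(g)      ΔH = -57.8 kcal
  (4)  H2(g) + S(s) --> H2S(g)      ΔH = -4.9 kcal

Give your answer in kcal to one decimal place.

ΔH = -466.5 kcal

(1) × 3 (×3 to match 3 H2SO4(l) in the target): (3)·(-194.6) = -583.8 kcal
(2) reversed and × 2 (reverse to put SO2(g) on the reactant side; scale by 2 for the 2 SO2(g)): (-2)·(-123.8) = +247.6 kcal
(3) × 2: (2)·(-57.8) = -115.6 kcal
(4) × 3: (3)·(-4.9) = -14.7 kcal
Summing the manipulated equations, ΔH = (-583.8) + (+247.6) + (-115.6) + (-14.7) = -466.5 kcal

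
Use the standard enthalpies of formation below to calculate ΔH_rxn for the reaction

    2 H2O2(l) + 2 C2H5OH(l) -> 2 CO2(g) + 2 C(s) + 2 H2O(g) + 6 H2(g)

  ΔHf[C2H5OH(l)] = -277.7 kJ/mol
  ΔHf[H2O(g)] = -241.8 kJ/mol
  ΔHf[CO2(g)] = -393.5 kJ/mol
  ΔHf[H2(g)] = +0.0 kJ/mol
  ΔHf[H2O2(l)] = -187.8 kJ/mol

ΔH_rxn = -339.6 kJ/mol

ΔH°rxn = Σ nΔHf°(products) − Σ nΔHf°(reactants).
Products: 2·(-393.5) + 2·(+0.0) + 2·(-241.8) + 6·(+0.0) = -1270.6
Reactants: 2·(-187.8) + 2·(-277.7) = -931.0
ΔH_rxn = (-1270.6) − (-931.0) = -339.6 kJ/mol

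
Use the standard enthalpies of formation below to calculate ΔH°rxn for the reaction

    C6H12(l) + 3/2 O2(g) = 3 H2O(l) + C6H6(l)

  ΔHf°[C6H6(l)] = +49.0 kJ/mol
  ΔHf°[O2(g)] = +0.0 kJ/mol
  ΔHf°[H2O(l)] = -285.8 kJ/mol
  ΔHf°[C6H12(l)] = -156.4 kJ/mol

Products: 3·(-285.8) + 1·(+49.0) = -808.4
Reactants: 1·(-156.4) + 3/2·(+0.0) = -156.4
ΔH°rxn = (-808.4) − (-156.4) = -652.0 kJ/mol

ΔH°rxn = -652.0 kJ/mol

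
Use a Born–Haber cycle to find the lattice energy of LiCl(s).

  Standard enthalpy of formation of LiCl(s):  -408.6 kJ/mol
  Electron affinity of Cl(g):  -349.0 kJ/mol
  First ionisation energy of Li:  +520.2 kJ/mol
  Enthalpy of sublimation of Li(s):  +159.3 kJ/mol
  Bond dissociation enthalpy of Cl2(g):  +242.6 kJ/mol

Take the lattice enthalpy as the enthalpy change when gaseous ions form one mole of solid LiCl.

U = -860.4 kJ/mol

ΔHf° = 1·ΔHsub + 1·(ΣIE) + 1/2·D(Cl2) + 1·EA + U
-408.6 = 1·(+159.3) + 1·(+520.2) + 1/2·(+242.6) + 1·(-349.0) + U
U = -408.6 − (+451.8) = -860.4 kJ/mol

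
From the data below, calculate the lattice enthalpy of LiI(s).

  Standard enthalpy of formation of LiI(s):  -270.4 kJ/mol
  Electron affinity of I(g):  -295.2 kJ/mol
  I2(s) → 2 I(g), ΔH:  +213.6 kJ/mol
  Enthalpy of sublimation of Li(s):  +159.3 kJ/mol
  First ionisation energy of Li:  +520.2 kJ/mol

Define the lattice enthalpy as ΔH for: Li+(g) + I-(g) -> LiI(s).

U = -761.5 kJ/mol

ΔHf° = 1·ΔHsub + 1·(ΣIE) + 1/2·D(I2) + 1·EA + U
-270.4 = 1·(+159.3) + 1·(+520.2) + 1/2·(+213.6) + 1·(-295.2) + U
U = -270.4 − (+491.1) = -761.5 kJ/mol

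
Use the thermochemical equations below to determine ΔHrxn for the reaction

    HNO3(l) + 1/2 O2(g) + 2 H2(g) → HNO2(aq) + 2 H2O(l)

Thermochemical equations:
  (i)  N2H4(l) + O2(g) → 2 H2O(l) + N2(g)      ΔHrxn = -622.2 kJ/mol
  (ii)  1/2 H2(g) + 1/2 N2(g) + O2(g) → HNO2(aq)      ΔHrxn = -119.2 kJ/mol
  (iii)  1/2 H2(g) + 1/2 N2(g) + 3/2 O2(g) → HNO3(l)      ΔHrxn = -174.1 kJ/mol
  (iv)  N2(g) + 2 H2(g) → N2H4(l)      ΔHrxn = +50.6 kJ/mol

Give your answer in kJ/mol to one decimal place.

(i) as written: -622.2 kJ/mol
(ii) as written: -119.2 kJ/mol
(iii) reversed: +174.1 kJ/mol
(iv) as written: +50.6 kJ/mol
By Hess's law, ΔHrxn = (-622.2) + (-119.2) + (+174.1) + (+50.6) = -516.7 kJ/mol

ΔHrxn = -516.7 kJ/mol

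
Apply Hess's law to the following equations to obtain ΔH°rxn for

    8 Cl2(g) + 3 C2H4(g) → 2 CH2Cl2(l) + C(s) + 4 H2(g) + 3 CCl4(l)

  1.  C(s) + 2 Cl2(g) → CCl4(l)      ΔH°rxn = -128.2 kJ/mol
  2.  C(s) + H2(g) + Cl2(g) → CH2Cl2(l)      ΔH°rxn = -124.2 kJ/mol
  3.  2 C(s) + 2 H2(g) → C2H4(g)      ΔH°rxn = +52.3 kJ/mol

eq. 1 × 3 (scale by 3 for the 3 CCl4(l)): (3)·(-128.2) = -384.6 kJ/mol
eq. 2 × 2 (scale by 2 for the 2 CH2Cl2(l)): (2)·(-124.2) = -248.4 kJ/mol
eq. 3 reversed and × 3 (reverse to put C2H4(g) on the reactant side; scale by 3 for the 3 C2H4(g)): (-3)·(+52.3) = -156.9 kJ/mol
Summing the manipulated equations, ΔH°rxn = (3)·(-128.2) + (2)·(-124.2) + (-3)·(+52.3) = -789.9 kJ/mol

ΔH°rxn = -789.9 kJ/mol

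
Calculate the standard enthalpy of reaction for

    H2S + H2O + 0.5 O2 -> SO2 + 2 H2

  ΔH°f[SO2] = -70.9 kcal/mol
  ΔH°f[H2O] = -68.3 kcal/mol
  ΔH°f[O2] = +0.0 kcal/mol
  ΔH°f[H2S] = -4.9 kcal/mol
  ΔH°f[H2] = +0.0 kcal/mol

ΔH°rxn = Σ nΔHf°(products) − Σ nΔHf°(reactants).
Products: 1·(-70.9) + 2·(+0.0) = -70.9
Reactants: 1·(-4.9) + 1·(-68.3) + 1/2·(+0.0) = -73.2
ΔH_rxn = (-70.9) − (-73.2) = 2.3 kcal/mol

ΔH_rxn = 2.3 kcal/mol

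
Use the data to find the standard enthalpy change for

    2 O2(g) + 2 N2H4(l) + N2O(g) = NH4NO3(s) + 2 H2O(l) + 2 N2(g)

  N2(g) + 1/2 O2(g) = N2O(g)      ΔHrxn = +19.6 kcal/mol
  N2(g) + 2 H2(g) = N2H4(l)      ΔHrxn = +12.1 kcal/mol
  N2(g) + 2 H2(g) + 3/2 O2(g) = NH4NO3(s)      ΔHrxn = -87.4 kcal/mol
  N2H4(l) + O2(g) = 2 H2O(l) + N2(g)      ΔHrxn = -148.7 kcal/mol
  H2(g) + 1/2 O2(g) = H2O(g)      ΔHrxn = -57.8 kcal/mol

ΔHrxn = -267.8 kcal/mol

equation 1 reversed (N2O(g) must end up as a reactant): -19.6 kcal/mol
equation 2 reversed: -12.1 kcal/mol
equation 3 as written (NH4NO3(s) already on the product side): -87.4 kcal/mol
equation 4 as written (H2O(l) already on the product side): -148.7 kcal/mol
equation 5: not needed (H2O(g) appears nowhere else).
ΔHrxn = (-19.6) + (-12.1) + (-87.4) + (-148.7) = -267.8 kcal/mol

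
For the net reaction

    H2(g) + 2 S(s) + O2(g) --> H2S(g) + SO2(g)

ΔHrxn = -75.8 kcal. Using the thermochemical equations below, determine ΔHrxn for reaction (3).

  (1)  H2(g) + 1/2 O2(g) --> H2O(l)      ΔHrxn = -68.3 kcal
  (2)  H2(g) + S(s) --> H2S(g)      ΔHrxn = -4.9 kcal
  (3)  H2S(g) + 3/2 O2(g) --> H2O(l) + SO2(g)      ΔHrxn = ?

(1) reversed: +68.3 kcal
(2) × 2: (2)·(-4.9) = -9.8 kcal
(3) as written: contributes x
-75.8 = (+68.3) + (-9.8) + x
x = (-75.8 − (+58.5)) / (1) = -134.3 kcal

ΔHrxn = -134.3 kcal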